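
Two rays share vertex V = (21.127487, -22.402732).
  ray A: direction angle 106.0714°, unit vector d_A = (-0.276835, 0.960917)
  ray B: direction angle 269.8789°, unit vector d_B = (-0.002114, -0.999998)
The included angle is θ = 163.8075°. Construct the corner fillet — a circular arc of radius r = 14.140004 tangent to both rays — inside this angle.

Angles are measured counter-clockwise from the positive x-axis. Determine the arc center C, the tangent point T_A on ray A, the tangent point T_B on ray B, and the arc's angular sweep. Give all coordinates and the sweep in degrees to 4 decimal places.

center=(6.9833,-24.3843) T_A=(20.5706,-20.4699) T_B=(21.1232,-24.4142) sweep=16.1925

bisector direction at 187.9751° = (-0.990328,-0.138744)
center distance |VC| = r/sin(θ/2) = 14.140004/sin(81.9038°) = 14.282358
C = V + |VC|·bis = (6.9833,-24.3843)
T_A = V + ((C−V)·d_A)·d_A = V + 2.0115·d_A = (20.5706,-20.4699)
T_B = V + ((C−V)·d_B)·d_B = V + 2.0115·d_B = (21.1232,-24.4142)
sweep = 180° − θ = 16.1925°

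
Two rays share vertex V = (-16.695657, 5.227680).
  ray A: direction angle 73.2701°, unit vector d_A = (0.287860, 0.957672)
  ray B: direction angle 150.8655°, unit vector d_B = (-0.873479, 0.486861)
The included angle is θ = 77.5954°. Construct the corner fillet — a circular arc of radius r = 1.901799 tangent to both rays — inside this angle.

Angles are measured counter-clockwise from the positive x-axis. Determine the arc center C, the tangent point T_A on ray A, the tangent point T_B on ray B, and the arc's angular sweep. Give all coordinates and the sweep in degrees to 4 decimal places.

center=(-17.8360,8.0406) T_A=(-16.0147,7.4931) T_B=(-18.7619,6.3794) sweep=102.4046

bisector direction at 112.0678° = (-0.375703,0.926740)
center distance |VC| = r/sin(θ/2) = 1.901799/sin(38.7977°) = 3.035242
C = V + |VC|·bis = (-17.8360,8.0406)
T_A = V + ((C−V)·d_A)·d_A = V + 2.3656·d_A = (-16.0147,7.4931)
T_B = V + ((C−V)·d_B)·d_B = V + 2.3656·d_B = (-18.7619,6.3794)
sweep = 180° − θ = 102.4046°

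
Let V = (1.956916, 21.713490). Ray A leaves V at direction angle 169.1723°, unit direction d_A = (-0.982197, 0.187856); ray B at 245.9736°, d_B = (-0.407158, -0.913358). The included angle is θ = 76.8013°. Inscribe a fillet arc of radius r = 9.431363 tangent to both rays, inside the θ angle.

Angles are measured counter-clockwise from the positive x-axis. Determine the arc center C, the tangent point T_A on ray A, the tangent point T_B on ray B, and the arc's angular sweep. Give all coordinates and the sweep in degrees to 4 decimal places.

bisector direction at 207.5730° = (-0.886422,-0.462878)
center distance |VC| = r/sin(θ/2) = 9.431363/sin(38.4006°) = 15.183549
C = V + |VC|·bis = (-11.5021,14.6854)
T_A = V + ((C−V)·d_A)·d_A = V + 11.8991·d_A = (-9.7304,23.9488)
T_B = V + ((C−V)·d_B)·d_B = V + 11.8991·d_B = (-2.8879,10.8453)
sweep = 180° − θ = 103.1987°

center=(-11.5021,14.6854) T_A=(-9.7304,23.9488) T_B=(-2.8879,10.8453) sweep=103.1987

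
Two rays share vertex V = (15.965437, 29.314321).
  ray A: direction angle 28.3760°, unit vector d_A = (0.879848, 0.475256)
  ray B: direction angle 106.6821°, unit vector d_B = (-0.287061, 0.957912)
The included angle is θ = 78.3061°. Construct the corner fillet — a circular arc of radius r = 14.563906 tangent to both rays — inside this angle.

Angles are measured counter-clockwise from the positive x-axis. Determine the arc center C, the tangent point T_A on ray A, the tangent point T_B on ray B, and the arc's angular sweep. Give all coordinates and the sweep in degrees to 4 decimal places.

center=(24.7817,50.6292) T_A=(31.7033,37.8152) T_B=(10.8308,46.4485) sweep=101.6939

bisector direction at 67.5291° = (0.382215,0.924073)
center distance |VC| = r/sin(θ/2) = 14.563906/sin(39.1531°) = 23.066270
C = V + |VC|·bis = (24.7817,50.6292)
T_A = V + ((C−V)·d_A)·d_A = V + 17.8870·d_A = (31.7033,37.8152)
T_B = V + ((C−V)·d_B)·d_B = V + 17.8870·d_B = (10.8308,46.4485)
sweep = 180° − θ = 101.6939°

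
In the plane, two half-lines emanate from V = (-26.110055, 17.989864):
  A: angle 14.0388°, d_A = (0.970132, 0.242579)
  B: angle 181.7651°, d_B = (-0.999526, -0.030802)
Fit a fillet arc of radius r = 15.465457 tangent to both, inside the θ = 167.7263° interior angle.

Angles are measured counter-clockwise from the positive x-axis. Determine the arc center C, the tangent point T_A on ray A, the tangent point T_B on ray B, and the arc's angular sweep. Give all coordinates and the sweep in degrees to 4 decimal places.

bisector direction at 97.9019° = (-0.137478,0.990505)
center distance |VC| = r/sin(θ/2) = 15.465457/sin(83.8632°) = 15.554594
C = V + |VC|·bis = (-28.2485,33.3968)
T_A = V + ((C−V)·d_A)·d_A = V + 1.6628·d_A = (-24.4969,18.3932)
T_B = V + ((C−V)·d_B)·d_B = V + 1.6628·d_B = (-27.7721,17.9386)
sweep = 180° − θ = 12.2737°

center=(-28.2485,33.3968) T_A=(-24.4969,18.3932) T_B=(-27.7721,17.9386) sweep=12.2737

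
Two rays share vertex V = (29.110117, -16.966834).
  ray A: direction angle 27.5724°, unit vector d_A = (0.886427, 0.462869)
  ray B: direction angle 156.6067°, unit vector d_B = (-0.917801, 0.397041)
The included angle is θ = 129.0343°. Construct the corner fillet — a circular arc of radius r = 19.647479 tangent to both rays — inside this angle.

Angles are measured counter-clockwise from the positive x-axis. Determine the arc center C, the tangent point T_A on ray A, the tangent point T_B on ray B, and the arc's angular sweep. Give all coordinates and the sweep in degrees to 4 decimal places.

bisector direction at 92.0896° = (-0.036461,0.999335)
center distance |VC| = r/sin(θ/2) = 19.647479/sin(64.5172°) = 21.764896
C = V + |VC|·bis = (28.3165,4.7836)
T_A = V + ((C−V)·d_A)·d_A = V + 9.3641·d_A = (37.4107,-12.6325)
T_B = V + ((C−V)·d_B)·d_B = V + 9.3641·d_B = (20.5157,-13.2489)
sweep = 180° − θ = 50.9657°

center=(28.3165,4.7836) T_A=(37.4107,-12.6325) T_B=(20.5157,-13.2489) sweep=50.9657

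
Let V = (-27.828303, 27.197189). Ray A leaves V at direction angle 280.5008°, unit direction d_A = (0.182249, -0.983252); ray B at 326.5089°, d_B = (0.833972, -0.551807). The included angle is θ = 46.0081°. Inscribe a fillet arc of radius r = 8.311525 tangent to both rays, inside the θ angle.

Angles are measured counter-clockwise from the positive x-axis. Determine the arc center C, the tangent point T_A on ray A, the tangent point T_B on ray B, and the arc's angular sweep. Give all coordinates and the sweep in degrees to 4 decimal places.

bisector direction at 303.5048° = (0.552008,-0.833839)
center distance |VC| = r/sin(θ/2) = 8.311525/sin(23.0040°) = 21.268183
C = V + |VC|·bis = (-16.0881,9.4629)
T_A = V + ((C−V)·d_A)·d_A = V + 19.5769·d_A = (-24.2604,7.9482)
T_B = V + ((C−V)·d_B)·d_B = V + 19.5769·d_B = (-11.5017,16.3945)
sweep = 180° − θ = 133.9919°

center=(-16.0881,9.4629) T_A=(-24.2604,7.9482) T_B=(-11.5017,16.3945) sweep=133.9919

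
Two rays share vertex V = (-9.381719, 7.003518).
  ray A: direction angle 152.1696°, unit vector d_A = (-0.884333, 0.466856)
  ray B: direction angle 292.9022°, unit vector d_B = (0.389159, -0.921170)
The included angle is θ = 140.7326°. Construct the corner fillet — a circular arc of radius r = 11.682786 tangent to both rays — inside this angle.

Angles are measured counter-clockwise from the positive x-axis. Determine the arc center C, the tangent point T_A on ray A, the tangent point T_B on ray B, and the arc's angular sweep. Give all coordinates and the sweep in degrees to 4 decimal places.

bisector direction at 222.5359° = (-0.736854,-0.676052)
center distance |VC| = r/sin(θ/2) = 11.682786/sin(70.3663°) = 12.403952
C = V + |VC|·bis = (-18.5216,-1.3822)
T_A = V + ((C−V)·d_A)·d_A = V + 4.1678·d_A = (-13.0674,8.9493)
T_B = V + ((C−V)·d_B)·d_B = V + 4.1678·d_B = (-7.7598,3.1643)
sweep = 180° − θ = 39.2674°

center=(-18.5216,-1.3822) T_A=(-13.0674,8.9493) T_B=(-7.7598,3.1643) sweep=39.2674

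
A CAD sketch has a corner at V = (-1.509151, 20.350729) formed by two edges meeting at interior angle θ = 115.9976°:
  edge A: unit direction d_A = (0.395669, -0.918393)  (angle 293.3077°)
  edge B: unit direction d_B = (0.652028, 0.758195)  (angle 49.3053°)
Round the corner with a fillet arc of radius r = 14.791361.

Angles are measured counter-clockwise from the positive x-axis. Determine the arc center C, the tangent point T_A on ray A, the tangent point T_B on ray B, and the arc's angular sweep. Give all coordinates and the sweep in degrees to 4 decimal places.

bisector direction at 351.3065° = (0.988511,-0.151149)
center distance |VC| = r/sin(θ/2) = 14.791361/sin(57.9988°) = 17.441882
C = V + |VC|·bis = (15.7323,17.7144)
T_A = V + ((C−V)·d_A)·d_A = V + 9.2431·d_A = (2.1481,11.8619)
T_B = V + ((C−V)·d_B)·d_B = V + 9.2431·d_B = (4.5176,27.3588)
sweep = 180° − θ = 64.0024°

center=(15.7323,17.7144) T_A=(2.1481,11.8619) T_B=(4.5176,27.3588) sweep=64.0024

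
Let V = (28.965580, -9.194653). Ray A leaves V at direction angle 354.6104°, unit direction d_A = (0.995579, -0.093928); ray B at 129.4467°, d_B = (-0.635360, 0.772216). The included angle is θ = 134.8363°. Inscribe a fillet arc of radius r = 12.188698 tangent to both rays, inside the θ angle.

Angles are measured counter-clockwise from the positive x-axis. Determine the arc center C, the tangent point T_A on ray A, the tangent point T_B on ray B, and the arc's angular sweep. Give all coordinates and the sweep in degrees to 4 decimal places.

center=(35.1572,2.4640) T_A=(34.0123,-9.6708) T_B=(25.7449,-5.2802) sweep=45.1637

bisector direction at 62.0286° = (0.469032,0.883181)
center distance |VC| = r/sin(θ/2) = 12.188698/sin(67.4181°) = 13.200776
C = V + |VC|·bis = (35.1572,2.4640)
T_A = V + ((C−V)·d_A)·d_A = V + 5.0691·d_A = (34.0123,-9.6708)
T_B = V + ((C−V)·d_B)·d_B = V + 5.0691·d_B = (25.7449,-5.2802)
sweep = 180° − θ = 45.1637°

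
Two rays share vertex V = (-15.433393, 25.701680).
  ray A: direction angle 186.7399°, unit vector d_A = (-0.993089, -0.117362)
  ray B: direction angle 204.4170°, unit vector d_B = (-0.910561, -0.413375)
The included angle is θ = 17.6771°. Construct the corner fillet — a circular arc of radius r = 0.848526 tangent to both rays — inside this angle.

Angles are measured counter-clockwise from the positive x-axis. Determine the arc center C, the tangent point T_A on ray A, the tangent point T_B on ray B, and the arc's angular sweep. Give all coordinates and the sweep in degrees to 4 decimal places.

center=(-20.7530,24.2186) T_A=(-20.8525,25.0613) T_B=(-20.4022,23.4460) sweep=162.3229

bisector direction at 195.5785° = (-0.963264,-0.268558)
center distance |VC| = r/sin(θ/2) = 0.848526/sin(8.8385°) = 5.522435
C = V + |VC|·bis = (-20.7530,24.2186)
T_A = V + ((C−V)·d_A)·d_A = V + 5.4569·d_A = (-20.8525,25.0613)
T_B = V + ((C−V)·d_B)·d_B = V + 5.4569·d_B = (-20.4022,23.4460)
sweep = 180° − θ = 162.3229°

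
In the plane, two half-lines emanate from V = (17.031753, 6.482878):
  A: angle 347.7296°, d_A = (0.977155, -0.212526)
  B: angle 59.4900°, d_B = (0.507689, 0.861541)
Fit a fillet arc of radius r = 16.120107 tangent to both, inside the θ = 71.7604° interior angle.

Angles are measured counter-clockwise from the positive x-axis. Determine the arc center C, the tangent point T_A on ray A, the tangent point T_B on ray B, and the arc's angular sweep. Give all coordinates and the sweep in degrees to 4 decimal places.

center=(42.2339,17.4985) T_A=(38.8079,1.7467) T_B=(28.3457,25.6825) sweep=108.2396

bisector direction at 23.6098° = (0.916294,0.400506)
center distance |VC| = r/sin(θ/2) = 16.120107/sin(35.8802°) = 27.504379
C = V + |VC|·bis = (42.2339,17.4985)
T_A = V + ((C−V)·d_A)·d_A = V + 22.2853·d_A = (38.8079,1.7467)
T_B = V + ((C−V)·d_B)·d_B = V + 22.2853·d_B = (28.3457,25.6825)
sweep = 180° − θ = 108.2396°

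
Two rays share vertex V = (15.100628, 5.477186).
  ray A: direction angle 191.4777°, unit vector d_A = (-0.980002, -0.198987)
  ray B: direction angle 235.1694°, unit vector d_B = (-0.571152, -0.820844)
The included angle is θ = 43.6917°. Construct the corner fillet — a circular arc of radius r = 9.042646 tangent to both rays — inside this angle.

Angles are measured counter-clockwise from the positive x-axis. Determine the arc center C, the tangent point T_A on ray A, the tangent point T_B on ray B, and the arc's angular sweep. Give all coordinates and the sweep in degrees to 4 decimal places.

center=(-5.2048,-7.8729) T_A=(-7.0042,0.9889) T_B=(2.2178,-13.0377) sweep=136.3083

bisector direction at 213.3236° = (-0.835582,-0.549366)
center distance |VC| = r/sin(θ/2) = 9.042646/sin(21.8458°) = 24.300955
C = V + |VC|·bis = (-5.2048,-7.8729)
T_A = V + ((C−V)·d_A)·d_A = V + 22.5559·d_A = (-7.0042,0.9889)
T_B = V + ((C−V)·d_B)·d_B = V + 22.5559·d_B = (2.2178,-13.0377)
sweep = 180° − θ = 136.3083°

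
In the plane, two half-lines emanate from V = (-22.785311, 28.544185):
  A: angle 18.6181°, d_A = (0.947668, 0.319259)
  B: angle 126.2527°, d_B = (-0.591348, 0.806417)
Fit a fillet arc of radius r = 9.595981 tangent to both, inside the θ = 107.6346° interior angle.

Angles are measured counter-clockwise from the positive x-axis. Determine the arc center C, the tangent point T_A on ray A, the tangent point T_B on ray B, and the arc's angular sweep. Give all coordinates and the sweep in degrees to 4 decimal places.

bisector direction at 72.4354° = (0.301781,0.953377)
center distance |VC| = r/sin(θ/2) = 9.595981/sin(53.8173°) = 11.888889
C = V + |VC|·bis = (-19.1975,39.8788)
T_A = V + ((C−V)·d_A)·d_A = V + 7.0187·d_A = (-16.1339,30.7850)
T_B = V + ((C−V)·d_B)·d_B = V + 7.0187·d_B = (-26.9358,34.2042)
sweep = 180° − θ = 72.3654°

center=(-19.1975,39.8788) T_A=(-16.1339,30.7850) T_B=(-26.9358,34.2042) sweep=72.3654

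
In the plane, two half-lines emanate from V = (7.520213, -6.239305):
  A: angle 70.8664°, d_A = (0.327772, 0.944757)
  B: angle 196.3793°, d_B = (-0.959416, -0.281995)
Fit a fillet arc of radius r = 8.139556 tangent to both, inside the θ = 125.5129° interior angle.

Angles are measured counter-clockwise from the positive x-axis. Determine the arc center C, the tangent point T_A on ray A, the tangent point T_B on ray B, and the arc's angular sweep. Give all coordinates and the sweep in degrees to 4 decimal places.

center=(1.2040,0.3881) T_A=(8.8939,-2.2798) T_B=(3.4993,-7.4211) sweep=54.4871

bisector direction at 133.6228° = (-0.689908,0.723897)
center distance |VC| = r/sin(θ/2) = 8.139556/sin(62.7565°) = 9.155149
C = V + |VC|·bis = (1.2040,0.3881)
T_A = V + ((C−V)·d_A)·d_A = V + 4.1910·d_A = (8.8939,-2.2798)
T_B = V + ((C−V)·d_B)·d_B = V + 4.1910·d_B = (3.4993,-7.4211)
sweep = 180° − θ = 54.4871°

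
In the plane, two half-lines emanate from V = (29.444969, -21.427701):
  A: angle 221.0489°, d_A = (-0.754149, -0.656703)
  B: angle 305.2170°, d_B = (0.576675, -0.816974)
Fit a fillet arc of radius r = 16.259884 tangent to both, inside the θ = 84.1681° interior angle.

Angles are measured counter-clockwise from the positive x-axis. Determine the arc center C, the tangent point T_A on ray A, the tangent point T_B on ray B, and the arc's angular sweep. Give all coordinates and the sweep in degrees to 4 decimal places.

center=(26.5442,-45.5142) T_A=(15.8663,-33.2518) T_B=(39.8281,-36.1375) sweep=95.8319

bisector direction at 263.1330° = (-0.119566,-0.992826)
center distance |VC| = r/sin(θ/2) = 16.259884/sin(42.0840°) = 24.260516
C = V + |VC|·bis = (26.5442,-45.5142)
T_A = V + ((C−V)·d_A)·d_A = V + 18.0052·d_A = (15.8663,-33.2518)
T_B = V + ((C−V)·d_B)·d_B = V + 18.0052·d_B = (39.8281,-36.1375)
sweep = 180° − θ = 95.8319°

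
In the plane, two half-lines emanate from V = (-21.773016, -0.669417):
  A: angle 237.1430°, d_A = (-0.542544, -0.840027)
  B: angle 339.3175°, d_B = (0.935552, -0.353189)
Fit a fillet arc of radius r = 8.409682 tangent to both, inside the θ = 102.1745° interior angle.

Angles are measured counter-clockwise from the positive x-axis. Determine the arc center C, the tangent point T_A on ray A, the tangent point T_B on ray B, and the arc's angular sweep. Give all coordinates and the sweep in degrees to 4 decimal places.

bisector direction at 288.2303° = (0.312836,-0.949807)
center distance |VC| = r/sin(θ/2) = 8.409682/sin(51.0872°) = 10.807924
C = V + |VC|·bis = (-18.3919,-10.9349)
T_A = V + ((C−V)·d_A)·d_A = V + 6.7888·d_A = (-25.4563,-6.3722)
T_B = V + ((C−V)·d_B)·d_B = V + 6.7888·d_B = (-15.4217,-3.0672)
sweep = 180° − θ = 77.8255°

center=(-18.3919,-10.9349) T_A=(-25.4563,-6.3722) T_B=(-15.4217,-3.0672) sweep=77.8255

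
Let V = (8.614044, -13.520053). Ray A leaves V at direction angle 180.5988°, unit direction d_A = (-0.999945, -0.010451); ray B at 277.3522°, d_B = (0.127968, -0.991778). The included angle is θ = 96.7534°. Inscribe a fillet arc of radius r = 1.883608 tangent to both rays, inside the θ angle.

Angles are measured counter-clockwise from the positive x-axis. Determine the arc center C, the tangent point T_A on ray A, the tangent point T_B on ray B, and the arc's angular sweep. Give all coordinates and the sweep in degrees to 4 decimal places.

center=(6.9601,-15.4210) T_A=(6.9404,-13.5375) T_B=(8.8282,-15.1800) sweep=83.2466

bisector direction at 228.9755° = (-0.656382,-0.754429)
center distance |VC| = r/sin(θ/2) = 1.883608/sin(48.3767°) = 2.519782
C = V + |VC|·bis = (6.9601,-15.4210)
T_A = V + ((C−V)·d_A)·d_A = V + 1.6737·d_A = (6.9404,-13.5375)
T_B = V + ((C−V)·d_B)·d_B = V + 1.6737·d_B = (8.8282,-15.1800)
sweep = 180° − θ = 83.2466°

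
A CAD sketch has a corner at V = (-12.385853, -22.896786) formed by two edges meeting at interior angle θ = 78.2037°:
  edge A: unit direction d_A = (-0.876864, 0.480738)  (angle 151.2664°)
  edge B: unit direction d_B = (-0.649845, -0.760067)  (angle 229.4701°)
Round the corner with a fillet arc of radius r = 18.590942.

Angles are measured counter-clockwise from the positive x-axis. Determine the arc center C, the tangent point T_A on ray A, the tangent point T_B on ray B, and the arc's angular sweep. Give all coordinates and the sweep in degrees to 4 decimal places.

center=(-41.3812,-28.2018) T_A=(-32.4438,-11.9001) T_B=(-27.2508,-40.2830) sweep=101.7963

bisector direction at 190.3683° = (-0.983671,-0.179974)
center distance |VC| = r/sin(θ/2) = 18.590942/sin(39.1018°) = 29.476639
C = V + |VC|·bis = (-41.3812,-28.2018)
T_A = V + ((C−V)·d_A)·d_A = V + 22.8746·d_A = (-32.4438,-11.9001)
T_B = V + ((C−V)·d_B)·d_B = V + 22.8746·d_B = (-27.2508,-40.2830)
sweep = 180° − θ = 101.7963°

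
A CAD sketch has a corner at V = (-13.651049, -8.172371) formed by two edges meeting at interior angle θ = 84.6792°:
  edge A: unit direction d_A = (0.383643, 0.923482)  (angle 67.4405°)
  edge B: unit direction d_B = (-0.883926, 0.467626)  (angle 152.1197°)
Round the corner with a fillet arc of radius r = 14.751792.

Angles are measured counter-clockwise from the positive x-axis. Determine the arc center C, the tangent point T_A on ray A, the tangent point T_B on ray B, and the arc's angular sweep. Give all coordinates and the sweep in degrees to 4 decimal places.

center=(-21.0631,12.4378) T_A=(-7.4401,6.7783) T_B=(-27.9614,-0.6017) sweep=95.3208

bisector direction at 109.7801° = (-0.338411,0.940998)
center distance |VC| = r/sin(θ/2) = 14.751792/sin(42.3396°) = 21.902415
C = V + |VC|·bis = (-21.0631,12.4378)
T_A = V + ((C−V)·d_A)·d_A = V + 16.1895·d_A = (-7.4401,6.7783)
T_B = V + ((C−V)·d_B)·d_B = V + 16.1895·d_B = (-27.9614,-0.6017)
sweep = 180° − θ = 95.3208°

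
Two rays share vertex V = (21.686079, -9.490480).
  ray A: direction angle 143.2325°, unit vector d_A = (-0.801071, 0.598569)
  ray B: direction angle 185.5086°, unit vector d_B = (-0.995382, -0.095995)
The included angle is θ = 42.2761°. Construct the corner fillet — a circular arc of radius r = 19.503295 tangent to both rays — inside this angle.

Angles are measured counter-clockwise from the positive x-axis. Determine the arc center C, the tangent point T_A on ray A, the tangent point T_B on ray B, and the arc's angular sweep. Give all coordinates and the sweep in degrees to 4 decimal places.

bisector direction at 164.3705° = (-0.963024,0.269415)
center distance |VC| = r/sin(θ/2) = 19.503295/sin(21.1380°) = 54.083232
C = V + |VC|·bis = (-30.3974,5.0803)
T_A = V + ((C−V)·d_A)·d_A = V + 50.4442·d_A = (-18.7233,20.7039)
T_B = V + ((C−V)·d_B)·d_B = V + 50.4442·d_B = (-28.5252,-14.3329)
sweep = 180° − θ = 137.7239°

center=(-30.3974,5.0803) T_A=(-18.7233,20.7039) T_B=(-28.5252,-14.3329) sweep=137.7239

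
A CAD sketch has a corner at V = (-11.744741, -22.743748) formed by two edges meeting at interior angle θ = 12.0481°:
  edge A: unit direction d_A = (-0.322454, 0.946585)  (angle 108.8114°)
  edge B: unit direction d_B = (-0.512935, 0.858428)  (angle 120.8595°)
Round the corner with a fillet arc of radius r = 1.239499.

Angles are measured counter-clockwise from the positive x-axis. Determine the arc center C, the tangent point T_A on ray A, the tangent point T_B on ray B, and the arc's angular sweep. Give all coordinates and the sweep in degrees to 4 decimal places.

bisector direction at 114.8355° = (-0.420014,0.907518)
center distance |VC| = r/sin(θ/2) = 1.239499/sin(6.0240°) = 11.810837
C = V + |VC|·bis = (-16.7055,-12.0252)
T_A = V + ((C−V)·d_A)·d_A = V + 11.7456·d_A = (-15.5322,-11.6255)
T_B = V + ((C−V)·d_B)·d_B = V + 11.7456·d_B = (-17.7695,-12.6610)
sweep = 180° − θ = 167.9519°

center=(-16.7055,-12.0252) T_A=(-15.5322,-11.6255) T_B=(-17.7695,-12.6610) sweep=167.9519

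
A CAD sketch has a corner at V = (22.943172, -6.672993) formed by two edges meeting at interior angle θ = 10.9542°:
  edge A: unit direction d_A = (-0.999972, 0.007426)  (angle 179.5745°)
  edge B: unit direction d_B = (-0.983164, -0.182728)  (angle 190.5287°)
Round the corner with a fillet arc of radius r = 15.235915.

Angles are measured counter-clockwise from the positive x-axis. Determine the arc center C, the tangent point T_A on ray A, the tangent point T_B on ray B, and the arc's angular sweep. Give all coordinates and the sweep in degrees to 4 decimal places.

center=(-136.0623,-20.7285) T_A=(-135.9491,-5.4930) T_B=(-133.2782,-35.7079) sweep=169.0458

bisector direction at 185.0516° = (-0.996116,-0.088053)
center distance |VC| = r/sin(θ/2) = 15.235915/sin(5.4771°) = 159.625453
C = V + |VC|·bis = (-136.0623,-20.7285)
T_A = V + ((C−V)·d_A)·d_A = V + 158.8967·d_A = (-135.9491,-5.4930)
T_B = V + ((C−V)·d_B)·d_B = V + 158.8967·d_B = (-133.2782,-35.7079)
sweep = 180° − θ = 169.0458°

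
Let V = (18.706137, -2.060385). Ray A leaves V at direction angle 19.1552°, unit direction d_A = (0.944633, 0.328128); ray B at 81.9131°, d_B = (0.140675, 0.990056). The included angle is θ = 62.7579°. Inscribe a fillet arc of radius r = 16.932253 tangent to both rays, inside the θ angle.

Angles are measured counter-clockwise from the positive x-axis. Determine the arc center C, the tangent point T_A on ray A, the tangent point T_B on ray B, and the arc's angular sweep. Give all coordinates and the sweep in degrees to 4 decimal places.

center=(39.3755,23.0440) T_A=(44.9314,7.0492) T_B=(22.6116,25.4260) sweep=117.2421

bisector direction at 50.5342° = (0.635618,0.772004)
center distance |VC| = r/sin(θ/2) = 16.932253/sin(31.3789°) = 32.518500
C = V + |VC|·bis = (39.3755,23.0440)
T_A = V + ((C−V)·d_A)·d_A = V + 27.7624·d_A = (44.9314,7.0492)
T_B = V + ((C−V)·d_B)·d_B = V + 27.7624·d_B = (22.6116,25.4260)
sweep = 180° − θ = 117.2421°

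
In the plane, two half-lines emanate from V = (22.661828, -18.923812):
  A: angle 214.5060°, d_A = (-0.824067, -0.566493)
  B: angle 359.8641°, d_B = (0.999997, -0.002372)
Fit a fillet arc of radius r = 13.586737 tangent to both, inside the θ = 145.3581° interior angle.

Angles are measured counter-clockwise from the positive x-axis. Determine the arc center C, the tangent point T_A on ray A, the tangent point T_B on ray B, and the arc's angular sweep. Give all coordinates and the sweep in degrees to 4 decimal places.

bisector direction at 287.1851° = (0.295459,-0.955355)
center distance |VC| = r/sin(θ/2) = 13.586737/sin(72.6791°) = 14.232136
C = V + |VC|·bis = (26.8668,-32.5206)
T_A = V + ((C−V)·d_A)·d_A = V + 4.2372·d_A = (19.1701,-21.3242)
T_B = V + ((C−V)·d_B)·d_B = V + 4.2372·d_B = (26.8991,-18.9339)
sweep = 180° − θ = 34.6419°

center=(26.8668,-32.5206) T_A=(19.1701,-21.3242) T_B=(26.8991,-18.9339) sweep=34.6419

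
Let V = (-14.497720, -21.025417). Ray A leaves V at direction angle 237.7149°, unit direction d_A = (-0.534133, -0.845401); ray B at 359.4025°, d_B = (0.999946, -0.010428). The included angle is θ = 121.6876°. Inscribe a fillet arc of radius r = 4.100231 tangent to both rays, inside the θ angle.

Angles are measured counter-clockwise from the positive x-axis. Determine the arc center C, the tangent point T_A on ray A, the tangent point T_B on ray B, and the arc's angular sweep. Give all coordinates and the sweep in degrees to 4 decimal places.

bisector direction at 298.5587° = (0.478059,-0.878328)
center distance |VC| = r/sin(θ/2) = 4.100231/sin(60.8438°) = 4.695128
C = V + |VC|·bis = (-12.2532,-25.1493)
T_A = V + ((C−V)·d_A)·d_A = V + 2.2874·d_A = (-15.7195,-22.9592)
T_B = V + ((C−V)·d_B)·d_B = V + 2.2874·d_B = (-12.2104,-21.0493)
sweep = 180° − θ = 58.3124°

center=(-12.2532,-25.1493) T_A=(-15.7195,-22.9592) T_B=(-12.2104,-21.0493) sweep=58.3124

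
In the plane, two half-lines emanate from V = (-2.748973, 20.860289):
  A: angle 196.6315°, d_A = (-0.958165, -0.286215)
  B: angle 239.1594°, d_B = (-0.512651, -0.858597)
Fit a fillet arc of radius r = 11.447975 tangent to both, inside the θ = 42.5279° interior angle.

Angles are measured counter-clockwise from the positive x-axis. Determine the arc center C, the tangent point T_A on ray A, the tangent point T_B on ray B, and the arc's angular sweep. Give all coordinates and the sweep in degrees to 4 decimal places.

bisector direction at 217.8954° = (-0.789133,-0.614223)
center distance |VC| = r/sin(θ/2) = 11.447975/sin(21.2640°) = 31.566257
C = V + |VC|·bis = (-27.6589,1.4716)
T_A = V + ((C−V)·d_A)·d_A = V + 29.4172·d_A = (-30.9355,12.4406)
T_B = V + ((C−V)·d_B)·d_B = V + 29.4172·d_B = (-17.8297,-4.3972)
sweep = 180° − θ = 137.4721°

center=(-27.6589,1.4716) T_A=(-30.9355,12.4406) T_B=(-17.8297,-4.3972) sweep=137.4721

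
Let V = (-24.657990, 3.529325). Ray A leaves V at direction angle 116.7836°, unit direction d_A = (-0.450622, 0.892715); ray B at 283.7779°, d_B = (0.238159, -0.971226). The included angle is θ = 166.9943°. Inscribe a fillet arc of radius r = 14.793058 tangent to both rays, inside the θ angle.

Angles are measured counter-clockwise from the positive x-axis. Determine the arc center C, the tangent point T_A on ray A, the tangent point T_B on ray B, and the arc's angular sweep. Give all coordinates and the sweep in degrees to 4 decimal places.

center=(-38.6238,-1.6315) T_A=(-25.4178,5.0346) T_B=(-24.2564,1.8916) sweep=13.0057

bisector direction at 200.2808° = (-0.938005,-0.346621)
center distance |VC| = r/sin(θ/2) = 14.793058/sin(83.4972°) = 14.888850
C = V + |VC|·bis = (-38.6238,-1.6315)
T_A = V + ((C−V)·d_A)·d_A = V + 1.6862·d_A = (-25.4178,5.0346)
T_B = V + ((C−V)·d_B)·d_B = V + 1.6862·d_B = (-24.2564,1.8916)
sweep = 180° − θ = 13.0057°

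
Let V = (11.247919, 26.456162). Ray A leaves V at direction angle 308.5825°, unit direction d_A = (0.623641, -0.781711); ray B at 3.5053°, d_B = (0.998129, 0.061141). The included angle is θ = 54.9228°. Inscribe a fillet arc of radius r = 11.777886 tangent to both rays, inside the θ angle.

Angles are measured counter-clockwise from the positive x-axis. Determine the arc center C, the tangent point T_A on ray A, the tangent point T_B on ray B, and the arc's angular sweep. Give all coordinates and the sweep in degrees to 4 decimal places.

bisector direction at 336.0439° = (0.913857,-0.406037)
center distance |VC| = r/sin(θ/2) = 11.777886/sin(27.4614°) = 25.540198
C = V + |VC|·bis = (34.5880,16.0859)
T_A = V + ((C−V)·d_A)·d_A = V + 22.6624·d_A = (25.3811,8.7407)
T_B = V + ((C−V)·d_B)·d_B = V + 22.6624·d_B = (33.8679,27.8418)
sweep = 180° − θ = 125.0772°

center=(34.5880,16.0859) T_A=(25.3811,8.7407) T_B=(33.8679,27.8418) sweep=125.0772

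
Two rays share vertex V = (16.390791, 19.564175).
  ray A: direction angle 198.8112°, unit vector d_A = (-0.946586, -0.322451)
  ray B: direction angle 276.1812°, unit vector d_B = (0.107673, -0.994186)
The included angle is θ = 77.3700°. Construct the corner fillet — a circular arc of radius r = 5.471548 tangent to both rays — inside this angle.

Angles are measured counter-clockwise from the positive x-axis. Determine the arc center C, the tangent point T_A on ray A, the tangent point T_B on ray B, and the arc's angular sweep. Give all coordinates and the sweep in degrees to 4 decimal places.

bisector direction at 237.4962° = (-0.537356,-0.843356)
center distance |VC| = r/sin(θ/2) = 5.471548/sin(38.6850°) = 8.753940
C = V + |VC|·bis = (11.6868,12.1815)
T_A = V + ((C−V)·d_A)·d_A = V + 6.8333·d_A = (9.9225,17.3608)
T_B = V + ((C−V)·d_B)·d_B = V + 6.8333·d_B = (17.1266,12.7706)
sweep = 180° − θ = 102.6300°

center=(11.6868,12.1815) T_A=(9.9225,17.3608) T_B=(17.1266,12.7706) sweep=102.6300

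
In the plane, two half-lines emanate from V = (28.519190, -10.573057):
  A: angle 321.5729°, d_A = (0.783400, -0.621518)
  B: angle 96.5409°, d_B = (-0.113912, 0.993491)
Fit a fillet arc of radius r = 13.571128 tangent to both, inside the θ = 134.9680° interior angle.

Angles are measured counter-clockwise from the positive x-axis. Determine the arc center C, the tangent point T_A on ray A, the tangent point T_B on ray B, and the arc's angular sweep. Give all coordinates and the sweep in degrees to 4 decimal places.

center=(41.3611,-3.4380) T_A=(32.9264,-14.0696) T_B=(27.8783,-4.9839) sweep=45.0320

bisector direction at 29.0569° = (0.874138,0.485678)
center distance |VC| = r/sin(θ/2) = 13.571128/sin(67.4840°) = 14.690983
C = V + |VC|·bis = (41.3611,-3.4380)
T_A = V + ((C−V)·d_A)·d_A = V + 5.6258·d_A = (32.9264,-14.0696)
T_B = V + ((C−V)·d_B)·d_B = V + 5.6258·d_B = (27.8783,-4.9839)
sweep = 180° − θ = 45.0320°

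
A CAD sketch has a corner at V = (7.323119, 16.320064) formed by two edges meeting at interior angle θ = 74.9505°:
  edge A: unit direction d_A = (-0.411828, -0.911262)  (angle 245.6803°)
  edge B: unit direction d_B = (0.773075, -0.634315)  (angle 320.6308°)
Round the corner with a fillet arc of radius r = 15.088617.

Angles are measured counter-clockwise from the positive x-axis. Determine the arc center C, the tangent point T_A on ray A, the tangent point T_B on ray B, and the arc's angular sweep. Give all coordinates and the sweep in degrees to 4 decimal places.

bisector direction at 283.1556° = (0.227596,-0.973756)
center distance |VC| = r/sin(θ/2) = 15.088617/sin(37.4753°) = 24.799727
C = V + |VC|·bis = (12.9674,-7.8288)
T_A = V + ((C−V)·d_A)·d_A = V + 19.6815·d_A = (-0.7823,-1.6149)
T_B = V + ((C−V)·d_B)·d_B = V + 19.6815·d_B = (22.5384,3.8358)
sweep = 180° − θ = 105.0495°

center=(12.9674,-7.8288) T_A=(-0.7823,-1.6149) T_B=(22.5384,3.8358) sweep=105.0495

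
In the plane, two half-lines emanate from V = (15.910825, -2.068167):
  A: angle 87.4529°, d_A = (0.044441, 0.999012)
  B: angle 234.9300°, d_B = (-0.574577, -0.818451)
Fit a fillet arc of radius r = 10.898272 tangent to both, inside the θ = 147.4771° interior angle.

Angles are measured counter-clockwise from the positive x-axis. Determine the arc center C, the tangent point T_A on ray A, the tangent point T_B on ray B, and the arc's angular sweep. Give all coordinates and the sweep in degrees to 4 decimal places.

bisector direction at 161.1915° = (-0.946601,0.322407)
center distance |VC| = r/sin(θ/2) = 10.898272/sin(73.7386°) = 11.352439
C = V + |VC|·bis = (5.1646,1.5919)
T_A = V + ((C−V)·d_A)·d_A = V + 3.1789·d_A = (16.0521,1.1076)
T_B = V + ((C−V)·d_B)·d_B = V + 3.1789·d_B = (14.0843,-4.6700)
sweep = 180° − θ = 32.5229°

center=(5.1646,1.5919) T_A=(16.0521,1.1076) T_B=(14.0843,-4.6700) sweep=32.5229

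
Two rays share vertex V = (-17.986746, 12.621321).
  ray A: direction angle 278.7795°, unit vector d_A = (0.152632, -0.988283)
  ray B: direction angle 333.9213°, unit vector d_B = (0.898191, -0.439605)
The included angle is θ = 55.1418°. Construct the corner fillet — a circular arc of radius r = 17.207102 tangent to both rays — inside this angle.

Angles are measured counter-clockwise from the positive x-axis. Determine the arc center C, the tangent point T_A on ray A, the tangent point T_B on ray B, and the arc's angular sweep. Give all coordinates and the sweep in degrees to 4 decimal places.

center=(4.0487,-17.3211) T_A=(-12.9568,-19.9475) T_B=(11.6131,-1.8658) sweep=124.8582

bisector direction at 306.3504° = (0.592722,-0.805407)
center distance |VC| = r/sin(θ/2) = 17.207102/sin(27.5709°) = 37.176742
C = V + |VC|·bis = (4.0487,-17.3211)
T_A = V + ((C−V)·d_A)·d_A = V + 32.9549·d_A = (-12.9568,-19.9475)
T_B = V + ((C−V)·d_B)·d_B = V + 32.9549·d_B = (11.6131,-1.8658)
sweep = 180° − θ = 124.8582°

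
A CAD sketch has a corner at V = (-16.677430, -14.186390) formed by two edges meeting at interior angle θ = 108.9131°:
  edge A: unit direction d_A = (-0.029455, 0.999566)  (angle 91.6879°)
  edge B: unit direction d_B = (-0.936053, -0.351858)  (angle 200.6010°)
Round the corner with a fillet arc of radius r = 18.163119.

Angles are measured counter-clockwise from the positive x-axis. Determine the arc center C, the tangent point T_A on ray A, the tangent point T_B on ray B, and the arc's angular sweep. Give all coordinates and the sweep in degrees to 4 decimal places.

bisector direction at 146.1445° = (-0.830445,0.557101)
center distance |VC| = r/sin(θ/2) = 18.163119/sin(54.4566°) = 22.322329
C = V + |VC|·bis = (-35.2149,-1.7506)
T_A = V + ((C−V)·d_A)·d_A = V + 12.9764·d_A = (-17.0597,-1.2156)
T_B = V + ((C−V)·d_B)·d_B = V + 12.9764·d_B = (-28.8241,-18.7522)
sweep = 180° − θ = 71.0869°

center=(-35.2149,-1.7506) T_A=(-17.0597,-1.2156) T_B=(-28.8241,-18.7522) sweep=71.0869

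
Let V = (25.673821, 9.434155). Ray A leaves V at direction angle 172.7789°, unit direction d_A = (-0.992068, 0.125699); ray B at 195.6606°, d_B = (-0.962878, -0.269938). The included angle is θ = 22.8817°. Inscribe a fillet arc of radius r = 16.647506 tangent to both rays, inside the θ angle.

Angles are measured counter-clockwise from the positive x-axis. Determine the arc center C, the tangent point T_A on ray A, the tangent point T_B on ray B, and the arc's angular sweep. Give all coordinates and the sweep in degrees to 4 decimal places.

bisector direction at 184.2198° = (-0.997289,-0.073582)
center distance |VC| = r/sin(θ/2) = 16.647506/sin(11.4408°) = 83.927332
C = V + |VC|·bis = (-58.0260,3.2586)
T_A = V + ((C−V)·d_A)·d_A = V + 82.2597·d_A = (-55.9334,19.7741)
T_B = V + ((C−V)·d_B)·d_B = V + 82.2597·d_B = (-53.5322,-12.7709)
sweep = 180° − θ = 157.1183°

center=(-58.0260,3.2586) T_A=(-55.9334,19.7741) T_B=(-53.5322,-12.7709) sweep=157.1183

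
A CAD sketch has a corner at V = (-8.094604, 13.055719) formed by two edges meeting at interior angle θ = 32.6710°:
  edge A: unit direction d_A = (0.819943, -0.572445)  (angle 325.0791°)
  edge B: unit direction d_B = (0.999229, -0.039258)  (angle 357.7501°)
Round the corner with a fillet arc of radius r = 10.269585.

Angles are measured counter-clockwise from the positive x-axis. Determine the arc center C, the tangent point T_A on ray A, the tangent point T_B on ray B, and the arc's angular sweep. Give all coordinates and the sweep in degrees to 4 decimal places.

bisector direction at 341.4146° = (0.947850,-0.318718)
center distance |VC| = r/sin(θ/2) = 10.269585/sin(16.3355°) = 36.512607
C = V + |VC|·bis = (26.5139,1.4185)
T_A = V + ((C−V)·d_A)·d_A = V + 35.0386·d_A = (20.6351,-7.0020)
T_B = V + ((C−V)·d_B)·d_B = V + 35.0386·d_B = (26.9170,11.6802)
sweep = 180° − θ = 147.3290°

center=(26.5139,1.4185) T_A=(20.6351,-7.0020) T_B=(26.9170,11.6802) sweep=147.3290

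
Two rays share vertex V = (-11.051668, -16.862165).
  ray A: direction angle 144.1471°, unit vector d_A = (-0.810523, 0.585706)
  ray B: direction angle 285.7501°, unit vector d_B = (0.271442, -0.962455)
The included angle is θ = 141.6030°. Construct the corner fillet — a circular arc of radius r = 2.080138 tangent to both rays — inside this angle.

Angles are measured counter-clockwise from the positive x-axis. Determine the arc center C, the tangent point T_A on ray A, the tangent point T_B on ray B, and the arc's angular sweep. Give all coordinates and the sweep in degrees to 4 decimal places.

center=(-12.8571,-18.1239) T_A=(-11.6387,-16.4379) T_B=(-10.8551,-17.5593) sweep=38.3970

bisector direction at 214.9486° = (-0.819666,-0.572841)
center distance |VC| = r/sin(θ/2) = 2.080138/sin(70.8015°) = 2.202638
C = V + |VC|·bis = (-12.8571,-18.1239)
T_A = V + ((C−V)·d_A)·d_A = V + 0.7243·d_A = (-11.6387,-16.4379)
T_B = V + ((C−V)·d_B)·d_B = V + 0.7243·d_B = (-10.8551,-17.5593)
sweep = 180° − θ = 38.3970°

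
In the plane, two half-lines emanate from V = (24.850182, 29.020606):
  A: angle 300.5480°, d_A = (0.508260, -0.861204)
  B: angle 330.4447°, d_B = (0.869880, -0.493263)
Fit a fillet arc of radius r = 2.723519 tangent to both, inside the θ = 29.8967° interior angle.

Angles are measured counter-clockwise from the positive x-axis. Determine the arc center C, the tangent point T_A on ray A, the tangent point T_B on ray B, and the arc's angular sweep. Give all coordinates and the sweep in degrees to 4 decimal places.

center=(32.3805,21.6196) T_A=(30.0350,20.2354) T_B=(33.7239,23.9888) sweep=150.1033

bisector direction at 315.4964° = (0.713206,-0.700955)
center distance |VC| = r/sin(θ/2) = 2.723519/sin(14.9483°) = 10.558395
C = V + |VC|·bis = (32.3805,21.6196)
T_A = V + ((C−V)·d_A)·d_A = V + 10.2011·d_A = (30.0350,20.2354)
T_B = V + ((C−V)·d_B)·d_B = V + 10.2011·d_B = (33.7239,23.9888)
sweep = 180° − θ = 150.1033°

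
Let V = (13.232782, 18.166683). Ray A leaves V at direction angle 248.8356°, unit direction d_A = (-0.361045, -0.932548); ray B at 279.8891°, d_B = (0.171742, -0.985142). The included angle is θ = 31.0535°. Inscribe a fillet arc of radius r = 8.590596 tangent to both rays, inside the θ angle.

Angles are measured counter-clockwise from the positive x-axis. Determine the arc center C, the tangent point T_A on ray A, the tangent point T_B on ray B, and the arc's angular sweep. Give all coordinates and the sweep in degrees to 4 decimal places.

bisector direction at 264.3624° = (-0.098237,-0.995163)
center distance |VC| = r/sin(θ/2) = 8.590596/sin(15.5267°) = 32.091794
C = V + |VC|·bis = (10.0802,-13.7699)
T_A = V + ((C−V)·d_A)·d_A = V + 30.9206·d_A = (2.0690,-10.6683)
T_B = V + ((C−V)·d_B)·d_B = V + 30.9206·d_B = (18.5431,-12.2945)
sweep = 180° − θ = 148.9465°

center=(10.0802,-13.7699) T_A=(2.0690,-10.6683) T_B=(18.5431,-12.2945) sweep=148.9465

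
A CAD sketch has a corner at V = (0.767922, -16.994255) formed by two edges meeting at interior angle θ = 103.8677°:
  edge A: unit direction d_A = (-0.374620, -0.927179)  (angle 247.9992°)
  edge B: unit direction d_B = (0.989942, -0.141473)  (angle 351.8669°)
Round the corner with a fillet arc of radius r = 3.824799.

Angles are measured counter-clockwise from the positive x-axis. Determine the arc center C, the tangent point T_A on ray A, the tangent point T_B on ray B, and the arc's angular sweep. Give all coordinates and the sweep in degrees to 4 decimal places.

center=(3.1921,-21.2044) T_A=(-0.3542,-19.7715) T_B=(3.7332,-17.4180) sweep=76.1323

bisector direction at 299.9330° = (0.498988,-0.866609)
center distance |VC| = r/sin(θ/2) = 3.824799/sin(51.9338°) = 4.858125
C = V + |VC|·bis = (3.1921,-21.2044)
T_A = V + ((C−V)·d_A)·d_A = V + 2.9954·d_A = (-0.3542,-19.7715)
T_B = V + ((C−V)·d_B)·d_B = V + 2.9954·d_B = (3.7332,-17.4180)
sweep = 180° − θ = 76.1323°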